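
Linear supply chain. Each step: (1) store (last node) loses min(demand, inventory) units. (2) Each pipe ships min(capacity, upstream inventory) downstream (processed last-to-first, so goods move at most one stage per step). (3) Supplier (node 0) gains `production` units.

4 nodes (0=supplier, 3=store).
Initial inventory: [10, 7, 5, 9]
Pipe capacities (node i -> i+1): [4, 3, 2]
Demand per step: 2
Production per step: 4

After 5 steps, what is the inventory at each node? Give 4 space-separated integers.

Step 1: demand=2,sold=2 ship[2->3]=2 ship[1->2]=3 ship[0->1]=4 prod=4 -> inv=[10 8 6 9]
Step 2: demand=2,sold=2 ship[2->3]=2 ship[1->2]=3 ship[0->1]=4 prod=4 -> inv=[10 9 7 9]
Step 3: demand=2,sold=2 ship[2->3]=2 ship[1->2]=3 ship[0->1]=4 prod=4 -> inv=[10 10 8 9]
Step 4: demand=2,sold=2 ship[2->3]=2 ship[1->2]=3 ship[0->1]=4 prod=4 -> inv=[10 11 9 9]
Step 5: demand=2,sold=2 ship[2->3]=2 ship[1->2]=3 ship[0->1]=4 prod=4 -> inv=[10 12 10 9]

10 12 10 9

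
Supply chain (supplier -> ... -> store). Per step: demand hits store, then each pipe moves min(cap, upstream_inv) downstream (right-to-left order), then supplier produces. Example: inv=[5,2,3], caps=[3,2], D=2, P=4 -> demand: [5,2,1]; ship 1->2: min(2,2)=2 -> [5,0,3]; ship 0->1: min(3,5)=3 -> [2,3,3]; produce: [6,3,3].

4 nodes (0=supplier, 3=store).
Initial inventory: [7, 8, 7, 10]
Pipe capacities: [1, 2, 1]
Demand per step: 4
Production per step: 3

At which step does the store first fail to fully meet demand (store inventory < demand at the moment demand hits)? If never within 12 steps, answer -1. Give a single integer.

Step 1: demand=4,sold=4 ship[2->3]=1 ship[1->2]=2 ship[0->1]=1 prod=3 -> [9 7 8 7]
Step 2: demand=4,sold=4 ship[2->3]=1 ship[1->2]=2 ship[0->1]=1 prod=3 -> [11 6 9 4]
Step 3: demand=4,sold=4 ship[2->3]=1 ship[1->2]=2 ship[0->1]=1 prod=3 -> [13 5 10 1]
Step 4: demand=4,sold=1 ship[2->3]=1 ship[1->2]=2 ship[0->1]=1 prod=3 -> [15 4 11 1]
Step 5: demand=4,sold=1 ship[2->3]=1 ship[1->2]=2 ship[0->1]=1 prod=3 -> [17 3 12 1]
Step 6: demand=4,sold=1 ship[2->3]=1 ship[1->2]=2 ship[0->1]=1 prod=3 -> [19 2 13 1]
Step 7: demand=4,sold=1 ship[2->3]=1 ship[1->2]=2 ship[0->1]=1 prod=3 -> [21 1 14 1]
Step 8: demand=4,sold=1 ship[2->3]=1 ship[1->2]=1 ship[0->1]=1 prod=3 -> [23 1 14 1]
Step 9: demand=4,sold=1 ship[2->3]=1 ship[1->2]=1 ship[0->1]=1 prod=3 -> [25 1 14 1]
Step 10: demand=4,sold=1 ship[2->3]=1 ship[1->2]=1 ship[0->1]=1 prod=3 -> [27 1 14 1]
Step 11: demand=4,sold=1 ship[2->3]=1 ship[1->2]=1 ship[0->1]=1 prod=3 -> [29 1 14 1]
Step 12: demand=4,sold=1 ship[2->3]=1 ship[1->2]=1 ship[0->1]=1 prod=3 -> [31 1 14 1]
First stockout at step 4

4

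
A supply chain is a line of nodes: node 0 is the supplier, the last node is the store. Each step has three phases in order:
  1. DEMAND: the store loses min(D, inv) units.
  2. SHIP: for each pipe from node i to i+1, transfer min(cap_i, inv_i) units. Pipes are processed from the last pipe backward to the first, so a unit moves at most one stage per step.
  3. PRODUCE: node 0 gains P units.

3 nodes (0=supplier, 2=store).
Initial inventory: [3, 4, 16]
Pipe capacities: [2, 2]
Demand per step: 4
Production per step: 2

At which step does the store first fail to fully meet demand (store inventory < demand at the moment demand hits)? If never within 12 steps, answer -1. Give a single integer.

Step 1: demand=4,sold=4 ship[1->2]=2 ship[0->1]=2 prod=2 -> [3 4 14]
Step 2: demand=4,sold=4 ship[1->2]=2 ship[0->1]=2 prod=2 -> [3 4 12]
Step 3: demand=4,sold=4 ship[1->2]=2 ship[0->1]=2 prod=2 -> [3 4 10]
Step 4: demand=4,sold=4 ship[1->2]=2 ship[0->1]=2 prod=2 -> [3 4 8]
Step 5: demand=4,sold=4 ship[1->2]=2 ship[0->1]=2 prod=2 -> [3 4 6]
Step 6: demand=4,sold=4 ship[1->2]=2 ship[0->1]=2 prod=2 -> [3 4 4]
Step 7: demand=4,sold=4 ship[1->2]=2 ship[0->1]=2 prod=2 -> [3 4 2]
Step 8: demand=4,sold=2 ship[1->2]=2 ship[0->1]=2 prod=2 -> [3 4 2]
Step 9: demand=4,sold=2 ship[1->2]=2 ship[0->1]=2 prod=2 -> [3 4 2]
Step 10: demand=4,sold=2 ship[1->2]=2 ship[0->1]=2 prod=2 -> [3 4 2]
Step 11: demand=4,sold=2 ship[1->2]=2 ship[0->1]=2 prod=2 -> [3 4 2]
Step 12: demand=4,sold=2 ship[1->2]=2 ship[0->1]=2 prod=2 -> [3 4 2]
First stockout at step 8

8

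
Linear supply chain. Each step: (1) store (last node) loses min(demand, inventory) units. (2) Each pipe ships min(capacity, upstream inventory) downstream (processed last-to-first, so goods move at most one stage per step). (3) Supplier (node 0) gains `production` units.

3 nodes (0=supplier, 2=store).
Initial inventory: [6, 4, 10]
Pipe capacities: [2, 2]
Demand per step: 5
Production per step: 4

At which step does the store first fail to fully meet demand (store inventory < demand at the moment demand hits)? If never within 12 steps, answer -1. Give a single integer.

Step 1: demand=5,sold=5 ship[1->2]=2 ship[0->1]=2 prod=4 -> [8 4 7]
Step 2: demand=5,sold=5 ship[1->2]=2 ship[0->1]=2 prod=4 -> [10 4 4]
Step 3: demand=5,sold=4 ship[1->2]=2 ship[0->1]=2 prod=4 -> [12 4 2]
Step 4: demand=5,sold=2 ship[1->2]=2 ship[0->1]=2 prod=4 -> [14 4 2]
Step 5: demand=5,sold=2 ship[1->2]=2 ship[0->1]=2 prod=4 -> [16 4 2]
Step 6: demand=5,sold=2 ship[1->2]=2 ship[0->1]=2 prod=4 -> [18 4 2]
Step 7: demand=5,sold=2 ship[1->2]=2 ship[0->1]=2 prod=4 -> [20 4 2]
Step 8: demand=5,sold=2 ship[1->2]=2 ship[0->1]=2 prod=4 -> [22 4 2]
Step 9: demand=5,sold=2 ship[1->2]=2 ship[0->1]=2 prod=4 -> [24 4 2]
Step 10: demand=5,sold=2 ship[1->2]=2 ship[0->1]=2 prod=4 -> [26 4 2]
Step 11: demand=5,sold=2 ship[1->2]=2 ship[0->1]=2 prod=4 -> [28 4 2]
Step 12: demand=5,sold=2 ship[1->2]=2 ship[0->1]=2 prod=4 -> [30 4 2]
First stockout at step 3

3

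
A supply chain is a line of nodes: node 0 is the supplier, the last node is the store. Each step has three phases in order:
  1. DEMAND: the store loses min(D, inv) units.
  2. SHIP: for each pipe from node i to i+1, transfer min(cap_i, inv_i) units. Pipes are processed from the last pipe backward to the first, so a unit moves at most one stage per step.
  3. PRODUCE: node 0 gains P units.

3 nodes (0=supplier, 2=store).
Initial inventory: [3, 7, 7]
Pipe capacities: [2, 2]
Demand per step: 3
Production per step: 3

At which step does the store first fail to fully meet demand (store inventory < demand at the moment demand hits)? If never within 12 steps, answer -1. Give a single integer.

Step 1: demand=3,sold=3 ship[1->2]=2 ship[0->1]=2 prod=3 -> [4 7 6]
Step 2: demand=3,sold=3 ship[1->2]=2 ship[0->1]=2 prod=3 -> [5 7 5]
Step 3: demand=3,sold=3 ship[1->2]=2 ship[0->1]=2 prod=3 -> [6 7 4]
Step 4: demand=3,sold=3 ship[1->2]=2 ship[0->1]=2 prod=3 -> [7 7 3]
Step 5: demand=3,sold=3 ship[1->2]=2 ship[0->1]=2 prod=3 -> [8 7 2]
Step 6: demand=3,sold=2 ship[1->2]=2 ship[0->1]=2 prod=3 -> [9 7 2]
Step 7: demand=3,sold=2 ship[1->2]=2 ship[0->1]=2 prod=3 -> [10 7 2]
Step 8: demand=3,sold=2 ship[1->2]=2 ship[0->1]=2 prod=3 -> [11 7 2]
Step 9: demand=3,sold=2 ship[1->2]=2 ship[0->1]=2 prod=3 -> [12 7 2]
Step 10: demand=3,sold=2 ship[1->2]=2 ship[0->1]=2 prod=3 -> [13 7 2]
Step 11: demand=3,sold=2 ship[1->2]=2 ship[0->1]=2 prod=3 -> [14 7 2]
Step 12: demand=3,sold=2 ship[1->2]=2 ship[0->1]=2 prod=3 -> [15 7 2]
First stockout at step 6

6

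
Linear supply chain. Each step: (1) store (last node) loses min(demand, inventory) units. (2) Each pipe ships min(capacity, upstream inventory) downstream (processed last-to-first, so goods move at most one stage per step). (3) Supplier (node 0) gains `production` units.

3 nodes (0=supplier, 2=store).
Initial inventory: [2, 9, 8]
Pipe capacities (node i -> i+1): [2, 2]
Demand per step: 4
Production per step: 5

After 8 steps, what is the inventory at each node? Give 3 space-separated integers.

Step 1: demand=4,sold=4 ship[1->2]=2 ship[0->1]=2 prod=5 -> inv=[5 9 6]
Step 2: demand=4,sold=4 ship[1->2]=2 ship[0->1]=2 prod=5 -> inv=[8 9 4]
Step 3: demand=4,sold=4 ship[1->2]=2 ship[0->1]=2 prod=5 -> inv=[11 9 2]
Step 4: demand=4,sold=2 ship[1->2]=2 ship[0->1]=2 prod=5 -> inv=[14 9 2]
Step 5: demand=4,sold=2 ship[1->2]=2 ship[0->1]=2 prod=5 -> inv=[17 9 2]
Step 6: demand=4,sold=2 ship[1->2]=2 ship[0->1]=2 prod=5 -> inv=[20 9 2]
Step 7: demand=4,sold=2 ship[1->2]=2 ship[0->1]=2 prod=5 -> inv=[23 9 2]
Step 8: demand=4,sold=2 ship[1->2]=2 ship[0->1]=2 prod=5 -> inv=[26 9 2]

26 9 2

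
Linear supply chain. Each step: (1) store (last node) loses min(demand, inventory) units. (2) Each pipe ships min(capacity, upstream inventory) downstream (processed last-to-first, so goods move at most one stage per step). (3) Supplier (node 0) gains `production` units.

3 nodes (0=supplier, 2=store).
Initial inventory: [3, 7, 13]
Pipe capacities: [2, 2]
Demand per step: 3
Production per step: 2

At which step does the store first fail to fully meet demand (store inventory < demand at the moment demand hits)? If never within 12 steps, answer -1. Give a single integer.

Step 1: demand=3,sold=3 ship[1->2]=2 ship[0->1]=2 prod=2 -> [3 7 12]
Step 2: demand=3,sold=3 ship[1->2]=2 ship[0->1]=2 prod=2 -> [3 7 11]
Step 3: demand=3,sold=3 ship[1->2]=2 ship[0->1]=2 prod=2 -> [3 7 10]
Step 4: demand=3,sold=3 ship[1->2]=2 ship[0->1]=2 prod=2 -> [3 7 9]
Step 5: demand=3,sold=3 ship[1->2]=2 ship[0->1]=2 prod=2 -> [3 7 8]
Step 6: demand=3,sold=3 ship[1->2]=2 ship[0->1]=2 prod=2 -> [3 7 7]
Step 7: demand=3,sold=3 ship[1->2]=2 ship[0->1]=2 prod=2 -> [3 7 6]
Step 8: demand=3,sold=3 ship[1->2]=2 ship[0->1]=2 prod=2 -> [3 7 5]
Step 9: demand=3,sold=3 ship[1->2]=2 ship[0->1]=2 prod=2 -> [3 7 4]
Step 10: demand=3,sold=3 ship[1->2]=2 ship[0->1]=2 prod=2 -> [3 7 3]
Step 11: demand=3,sold=3 ship[1->2]=2 ship[0->1]=2 prod=2 -> [3 7 2]
Step 12: demand=3,sold=2 ship[1->2]=2 ship[0->1]=2 prod=2 -> [3 7 2]
First stockout at step 12

12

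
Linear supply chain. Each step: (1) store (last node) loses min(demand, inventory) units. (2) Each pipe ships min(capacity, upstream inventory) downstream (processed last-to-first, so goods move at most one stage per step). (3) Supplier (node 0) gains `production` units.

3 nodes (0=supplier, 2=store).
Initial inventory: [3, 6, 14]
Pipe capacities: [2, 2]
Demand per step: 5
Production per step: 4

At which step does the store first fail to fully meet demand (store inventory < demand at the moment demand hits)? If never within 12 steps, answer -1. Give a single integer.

Step 1: demand=5,sold=5 ship[1->2]=2 ship[0->1]=2 prod=4 -> [5 6 11]
Step 2: demand=5,sold=5 ship[1->2]=2 ship[0->1]=2 prod=4 -> [7 6 8]
Step 3: demand=5,sold=5 ship[1->2]=2 ship[0->1]=2 prod=4 -> [9 6 5]
Step 4: demand=5,sold=5 ship[1->2]=2 ship[0->1]=2 prod=4 -> [11 6 2]
Step 5: demand=5,sold=2 ship[1->2]=2 ship[0->1]=2 prod=4 -> [13 6 2]
Step 6: demand=5,sold=2 ship[1->2]=2 ship[0->1]=2 prod=4 -> [15 6 2]
Step 7: demand=5,sold=2 ship[1->2]=2 ship[0->1]=2 prod=4 -> [17 6 2]
Step 8: demand=5,sold=2 ship[1->2]=2 ship[0->1]=2 prod=4 -> [19 6 2]
Step 9: demand=5,sold=2 ship[1->2]=2 ship[0->1]=2 prod=4 -> [21 6 2]
Step 10: demand=5,sold=2 ship[1->2]=2 ship[0->1]=2 prod=4 -> [23 6 2]
Step 11: demand=5,sold=2 ship[1->2]=2 ship[0->1]=2 prod=4 -> [25 6 2]
Step 12: demand=5,sold=2 ship[1->2]=2 ship[0->1]=2 prod=4 -> [27 6 2]
First stockout at step 5

5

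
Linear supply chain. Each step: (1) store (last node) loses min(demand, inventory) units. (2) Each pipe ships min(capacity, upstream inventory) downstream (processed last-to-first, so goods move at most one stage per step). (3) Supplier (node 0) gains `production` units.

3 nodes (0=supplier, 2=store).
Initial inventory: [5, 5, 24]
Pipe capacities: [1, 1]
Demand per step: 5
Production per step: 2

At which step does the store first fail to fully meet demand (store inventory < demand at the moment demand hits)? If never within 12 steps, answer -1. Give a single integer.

Step 1: demand=5,sold=5 ship[1->2]=1 ship[0->1]=1 prod=2 -> [6 5 20]
Step 2: demand=5,sold=5 ship[1->2]=1 ship[0->1]=1 prod=2 -> [7 5 16]
Step 3: demand=5,sold=5 ship[1->2]=1 ship[0->1]=1 prod=2 -> [8 5 12]
Step 4: demand=5,sold=5 ship[1->2]=1 ship[0->1]=1 prod=2 -> [9 5 8]
Step 5: demand=5,sold=5 ship[1->2]=1 ship[0->1]=1 prod=2 -> [10 5 4]
Step 6: demand=5,sold=4 ship[1->2]=1 ship[0->1]=1 prod=2 -> [11 5 1]
Step 7: demand=5,sold=1 ship[1->2]=1 ship[0->1]=1 prod=2 -> [12 5 1]
Step 8: demand=5,sold=1 ship[1->2]=1 ship[0->1]=1 prod=2 -> [13 5 1]
Step 9: demand=5,sold=1 ship[1->2]=1 ship[0->1]=1 prod=2 -> [14 5 1]
Step 10: demand=5,sold=1 ship[1->2]=1 ship[0->1]=1 prod=2 -> [15 5 1]
Step 11: demand=5,sold=1 ship[1->2]=1 ship[0->1]=1 prod=2 -> [16 5 1]
Step 12: demand=5,sold=1 ship[1->2]=1 ship[0->1]=1 prod=2 -> [17 5 1]
First stockout at step 6

6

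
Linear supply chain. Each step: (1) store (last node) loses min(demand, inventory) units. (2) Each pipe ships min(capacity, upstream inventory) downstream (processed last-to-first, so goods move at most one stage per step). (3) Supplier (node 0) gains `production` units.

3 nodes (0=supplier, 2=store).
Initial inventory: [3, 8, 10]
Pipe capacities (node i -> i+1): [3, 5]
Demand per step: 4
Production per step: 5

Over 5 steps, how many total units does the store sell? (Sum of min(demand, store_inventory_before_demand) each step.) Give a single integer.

Step 1: sold=4 (running total=4) -> [5 6 11]
Step 2: sold=4 (running total=8) -> [7 4 12]
Step 3: sold=4 (running total=12) -> [9 3 12]
Step 4: sold=4 (running total=16) -> [11 3 11]
Step 5: sold=4 (running total=20) -> [13 3 10]

Answer: 20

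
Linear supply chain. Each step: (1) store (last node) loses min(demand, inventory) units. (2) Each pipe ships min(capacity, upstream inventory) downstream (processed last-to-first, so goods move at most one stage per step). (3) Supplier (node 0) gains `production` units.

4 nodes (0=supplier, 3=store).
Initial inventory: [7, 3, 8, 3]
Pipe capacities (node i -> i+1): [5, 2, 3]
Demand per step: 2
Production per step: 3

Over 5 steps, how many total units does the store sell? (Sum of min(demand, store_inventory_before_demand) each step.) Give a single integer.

Answer: 10

Derivation:
Step 1: sold=2 (running total=2) -> [5 6 7 4]
Step 2: sold=2 (running total=4) -> [3 9 6 5]
Step 3: sold=2 (running total=6) -> [3 10 5 6]
Step 4: sold=2 (running total=8) -> [3 11 4 7]
Step 5: sold=2 (running total=10) -> [3 12 3 8]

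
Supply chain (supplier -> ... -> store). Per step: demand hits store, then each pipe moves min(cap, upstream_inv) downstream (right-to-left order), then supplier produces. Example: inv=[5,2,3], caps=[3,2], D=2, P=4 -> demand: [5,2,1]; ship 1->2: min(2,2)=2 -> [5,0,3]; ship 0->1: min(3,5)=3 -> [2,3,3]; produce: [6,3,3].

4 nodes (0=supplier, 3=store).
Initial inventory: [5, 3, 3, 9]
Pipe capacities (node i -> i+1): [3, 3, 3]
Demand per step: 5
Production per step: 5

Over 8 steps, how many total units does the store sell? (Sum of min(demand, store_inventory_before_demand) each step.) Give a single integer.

Answer: 30

Derivation:
Step 1: sold=5 (running total=5) -> [7 3 3 7]
Step 2: sold=5 (running total=10) -> [9 3 3 5]
Step 3: sold=5 (running total=15) -> [11 3 3 3]
Step 4: sold=3 (running total=18) -> [13 3 3 3]
Step 5: sold=3 (running total=21) -> [15 3 3 3]
Step 6: sold=3 (running total=24) -> [17 3 3 3]
Step 7: sold=3 (running total=27) -> [19 3 3 3]
Step 8: sold=3 (running total=30) -> [21 3 3 3]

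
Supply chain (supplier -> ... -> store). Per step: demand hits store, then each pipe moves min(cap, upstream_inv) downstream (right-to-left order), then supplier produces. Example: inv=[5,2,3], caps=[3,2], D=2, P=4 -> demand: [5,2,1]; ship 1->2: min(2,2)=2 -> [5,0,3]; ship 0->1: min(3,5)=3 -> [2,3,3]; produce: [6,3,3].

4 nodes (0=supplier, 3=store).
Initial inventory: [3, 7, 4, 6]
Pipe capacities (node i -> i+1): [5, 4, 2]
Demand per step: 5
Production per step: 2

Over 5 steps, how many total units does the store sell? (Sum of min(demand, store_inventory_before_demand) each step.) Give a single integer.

Step 1: sold=5 (running total=5) -> [2 6 6 3]
Step 2: sold=3 (running total=8) -> [2 4 8 2]
Step 3: sold=2 (running total=10) -> [2 2 10 2]
Step 4: sold=2 (running total=12) -> [2 2 10 2]
Step 5: sold=2 (running total=14) -> [2 2 10 2]

Answer: 14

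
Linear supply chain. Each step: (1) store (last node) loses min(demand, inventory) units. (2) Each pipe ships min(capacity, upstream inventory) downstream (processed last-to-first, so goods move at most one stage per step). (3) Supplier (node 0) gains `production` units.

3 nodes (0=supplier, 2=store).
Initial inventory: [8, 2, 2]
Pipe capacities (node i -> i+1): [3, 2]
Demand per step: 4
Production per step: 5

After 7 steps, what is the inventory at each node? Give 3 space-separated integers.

Step 1: demand=4,sold=2 ship[1->2]=2 ship[0->1]=3 prod=5 -> inv=[10 3 2]
Step 2: demand=4,sold=2 ship[1->2]=2 ship[0->1]=3 prod=5 -> inv=[12 4 2]
Step 3: demand=4,sold=2 ship[1->2]=2 ship[0->1]=3 prod=5 -> inv=[14 5 2]
Step 4: demand=4,sold=2 ship[1->2]=2 ship[0->1]=3 prod=5 -> inv=[16 6 2]
Step 5: demand=4,sold=2 ship[1->2]=2 ship[0->1]=3 prod=5 -> inv=[18 7 2]
Step 6: demand=4,sold=2 ship[1->2]=2 ship[0->1]=3 prod=5 -> inv=[20 8 2]
Step 7: demand=4,sold=2 ship[1->2]=2 ship[0->1]=3 prod=5 -> inv=[22 9 2]

22 9 2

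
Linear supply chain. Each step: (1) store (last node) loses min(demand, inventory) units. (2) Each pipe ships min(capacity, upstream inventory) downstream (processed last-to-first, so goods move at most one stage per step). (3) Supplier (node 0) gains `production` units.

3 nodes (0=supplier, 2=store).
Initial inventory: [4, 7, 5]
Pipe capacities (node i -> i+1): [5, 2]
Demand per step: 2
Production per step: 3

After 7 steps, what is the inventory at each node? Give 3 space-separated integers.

Step 1: demand=2,sold=2 ship[1->2]=2 ship[0->1]=4 prod=3 -> inv=[3 9 5]
Step 2: demand=2,sold=2 ship[1->2]=2 ship[0->1]=3 prod=3 -> inv=[3 10 5]
Step 3: demand=2,sold=2 ship[1->2]=2 ship[0->1]=3 prod=3 -> inv=[3 11 5]
Step 4: demand=2,sold=2 ship[1->2]=2 ship[0->1]=3 prod=3 -> inv=[3 12 5]
Step 5: demand=2,sold=2 ship[1->2]=2 ship[0->1]=3 prod=3 -> inv=[3 13 5]
Step 6: demand=2,sold=2 ship[1->2]=2 ship[0->1]=3 prod=3 -> inv=[3 14 5]
Step 7: demand=2,sold=2 ship[1->2]=2 ship[0->1]=3 prod=3 -> inv=[3 15 5]

3 15 5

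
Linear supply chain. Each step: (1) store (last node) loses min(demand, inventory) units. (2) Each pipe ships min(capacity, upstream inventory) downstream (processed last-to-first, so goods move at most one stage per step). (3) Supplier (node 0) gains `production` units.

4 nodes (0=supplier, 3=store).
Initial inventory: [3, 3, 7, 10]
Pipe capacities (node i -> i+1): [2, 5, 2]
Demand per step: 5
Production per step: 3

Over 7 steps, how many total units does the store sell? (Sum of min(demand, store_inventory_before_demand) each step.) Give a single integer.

Answer: 22

Derivation:
Step 1: sold=5 (running total=5) -> [4 2 8 7]
Step 2: sold=5 (running total=10) -> [5 2 8 4]
Step 3: sold=4 (running total=14) -> [6 2 8 2]
Step 4: sold=2 (running total=16) -> [7 2 8 2]
Step 5: sold=2 (running total=18) -> [8 2 8 2]
Step 6: sold=2 (running total=20) -> [9 2 8 2]
Step 7: sold=2 (running total=22) -> [10 2 8 2]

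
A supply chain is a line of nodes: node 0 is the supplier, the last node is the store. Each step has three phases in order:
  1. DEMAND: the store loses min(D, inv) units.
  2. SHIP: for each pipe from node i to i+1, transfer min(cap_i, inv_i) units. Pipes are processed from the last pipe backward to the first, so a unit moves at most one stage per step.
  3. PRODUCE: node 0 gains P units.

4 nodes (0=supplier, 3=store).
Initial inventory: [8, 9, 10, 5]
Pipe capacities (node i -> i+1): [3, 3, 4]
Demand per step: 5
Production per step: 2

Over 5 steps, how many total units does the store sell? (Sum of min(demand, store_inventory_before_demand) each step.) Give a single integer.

Answer: 21

Derivation:
Step 1: sold=5 (running total=5) -> [7 9 9 4]
Step 2: sold=4 (running total=9) -> [6 9 8 4]
Step 3: sold=4 (running total=13) -> [5 9 7 4]
Step 4: sold=4 (running total=17) -> [4 9 6 4]
Step 5: sold=4 (running total=21) -> [3 9 5 4]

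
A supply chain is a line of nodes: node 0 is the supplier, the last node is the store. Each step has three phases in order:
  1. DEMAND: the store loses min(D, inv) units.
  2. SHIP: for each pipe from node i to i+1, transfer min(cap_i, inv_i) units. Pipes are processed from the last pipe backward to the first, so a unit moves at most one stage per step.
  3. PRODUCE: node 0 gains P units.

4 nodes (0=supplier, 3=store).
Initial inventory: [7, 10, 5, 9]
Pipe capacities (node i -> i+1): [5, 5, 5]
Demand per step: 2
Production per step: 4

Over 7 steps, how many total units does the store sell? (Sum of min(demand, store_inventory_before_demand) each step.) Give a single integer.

Step 1: sold=2 (running total=2) -> [6 10 5 12]
Step 2: sold=2 (running total=4) -> [5 10 5 15]
Step 3: sold=2 (running total=6) -> [4 10 5 18]
Step 4: sold=2 (running total=8) -> [4 9 5 21]
Step 5: sold=2 (running total=10) -> [4 8 5 24]
Step 6: sold=2 (running total=12) -> [4 7 5 27]
Step 7: sold=2 (running total=14) -> [4 6 5 30]

Answer: 14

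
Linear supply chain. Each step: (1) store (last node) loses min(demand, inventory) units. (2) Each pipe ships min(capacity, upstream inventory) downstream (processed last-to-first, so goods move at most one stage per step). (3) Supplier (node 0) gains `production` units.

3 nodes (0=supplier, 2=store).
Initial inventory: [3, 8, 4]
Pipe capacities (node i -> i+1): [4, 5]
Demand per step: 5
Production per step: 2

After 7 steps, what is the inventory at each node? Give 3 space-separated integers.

Step 1: demand=5,sold=4 ship[1->2]=5 ship[0->1]=3 prod=2 -> inv=[2 6 5]
Step 2: demand=5,sold=5 ship[1->2]=5 ship[0->1]=2 prod=2 -> inv=[2 3 5]
Step 3: demand=5,sold=5 ship[1->2]=3 ship[0->1]=2 prod=2 -> inv=[2 2 3]
Step 4: demand=5,sold=3 ship[1->2]=2 ship[0->1]=2 prod=2 -> inv=[2 2 2]
Step 5: demand=5,sold=2 ship[1->2]=2 ship[0->1]=2 prod=2 -> inv=[2 2 2]
Step 6: demand=5,sold=2 ship[1->2]=2 ship[0->1]=2 prod=2 -> inv=[2 2 2]
Step 7: demand=5,sold=2 ship[1->2]=2 ship[0->1]=2 prod=2 -> inv=[2 2 2]

2 2 2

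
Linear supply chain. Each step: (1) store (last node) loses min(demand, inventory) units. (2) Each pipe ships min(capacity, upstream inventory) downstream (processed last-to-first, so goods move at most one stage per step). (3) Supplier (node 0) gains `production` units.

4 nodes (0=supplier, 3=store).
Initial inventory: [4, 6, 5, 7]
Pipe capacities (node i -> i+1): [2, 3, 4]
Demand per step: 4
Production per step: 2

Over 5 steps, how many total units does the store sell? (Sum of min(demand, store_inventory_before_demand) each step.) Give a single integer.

Answer: 20

Derivation:
Step 1: sold=4 (running total=4) -> [4 5 4 7]
Step 2: sold=4 (running total=8) -> [4 4 3 7]
Step 3: sold=4 (running total=12) -> [4 3 3 6]
Step 4: sold=4 (running total=16) -> [4 2 3 5]
Step 5: sold=4 (running total=20) -> [4 2 2 4]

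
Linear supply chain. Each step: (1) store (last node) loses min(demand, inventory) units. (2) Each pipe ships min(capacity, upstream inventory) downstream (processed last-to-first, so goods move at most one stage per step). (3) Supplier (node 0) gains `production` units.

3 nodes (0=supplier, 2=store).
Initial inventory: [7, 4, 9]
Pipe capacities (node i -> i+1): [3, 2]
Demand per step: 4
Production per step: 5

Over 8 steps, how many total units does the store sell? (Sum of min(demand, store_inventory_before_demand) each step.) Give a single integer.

Answer: 23

Derivation:
Step 1: sold=4 (running total=4) -> [9 5 7]
Step 2: sold=4 (running total=8) -> [11 6 5]
Step 3: sold=4 (running total=12) -> [13 7 3]
Step 4: sold=3 (running total=15) -> [15 8 2]
Step 5: sold=2 (running total=17) -> [17 9 2]
Step 6: sold=2 (running total=19) -> [19 10 2]
Step 7: sold=2 (running total=21) -> [21 11 2]
Step 8: sold=2 (running total=23) -> [23 12 2]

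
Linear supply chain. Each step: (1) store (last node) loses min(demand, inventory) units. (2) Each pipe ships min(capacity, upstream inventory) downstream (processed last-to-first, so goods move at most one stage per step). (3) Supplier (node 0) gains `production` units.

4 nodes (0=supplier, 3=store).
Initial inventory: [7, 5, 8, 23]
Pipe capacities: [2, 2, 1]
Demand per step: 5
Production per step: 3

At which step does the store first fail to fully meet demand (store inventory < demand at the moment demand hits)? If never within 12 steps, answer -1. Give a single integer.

Step 1: demand=5,sold=5 ship[2->3]=1 ship[1->2]=2 ship[0->1]=2 prod=3 -> [8 5 9 19]
Step 2: demand=5,sold=5 ship[2->3]=1 ship[1->2]=2 ship[0->1]=2 prod=3 -> [9 5 10 15]
Step 3: demand=5,sold=5 ship[2->3]=1 ship[1->2]=2 ship[0->1]=2 prod=3 -> [10 5 11 11]
Step 4: demand=5,sold=5 ship[2->3]=1 ship[1->2]=2 ship[0->1]=2 prod=3 -> [11 5 12 7]
Step 5: demand=5,sold=5 ship[2->3]=1 ship[1->2]=2 ship[0->1]=2 prod=3 -> [12 5 13 3]
Step 6: demand=5,sold=3 ship[2->3]=1 ship[1->2]=2 ship[0->1]=2 prod=3 -> [13 5 14 1]
Step 7: demand=5,sold=1 ship[2->3]=1 ship[1->2]=2 ship[0->1]=2 prod=3 -> [14 5 15 1]
Step 8: demand=5,sold=1 ship[2->3]=1 ship[1->2]=2 ship[0->1]=2 prod=3 -> [15 5 16 1]
Step 9: demand=5,sold=1 ship[2->3]=1 ship[1->2]=2 ship[0->1]=2 prod=3 -> [16 5 17 1]
Step 10: demand=5,sold=1 ship[2->3]=1 ship[1->2]=2 ship[0->1]=2 prod=3 -> [17 5 18 1]
Step 11: demand=5,sold=1 ship[2->3]=1 ship[1->2]=2 ship[0->1]=2 prod=3 -> [18 5 19 1]
Step 12: demand=5,sold=1 ship[2->3]=1 ship[1->2]=2 ship[0->1]=2 prod=3 -> [19 5 20 1]
First stockout at step 6

6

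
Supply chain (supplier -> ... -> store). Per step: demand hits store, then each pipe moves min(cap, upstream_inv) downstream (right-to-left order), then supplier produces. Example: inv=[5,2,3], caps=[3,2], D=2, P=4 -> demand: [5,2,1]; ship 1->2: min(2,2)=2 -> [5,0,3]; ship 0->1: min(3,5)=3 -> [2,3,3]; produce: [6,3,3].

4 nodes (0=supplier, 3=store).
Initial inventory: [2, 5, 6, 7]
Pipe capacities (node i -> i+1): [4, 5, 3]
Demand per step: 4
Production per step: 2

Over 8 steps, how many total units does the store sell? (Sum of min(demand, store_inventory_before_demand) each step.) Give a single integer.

Answer: 28

Derivation:
Step 1: sold=4 (running total=4) -> [2 2 8 6]
Step 2: sold=4 (running total=8) -> [2 2 7 5]
Step 3: sold=4 (running total=12) -> [2 2 6 4]
Step 4: sold=4 (running total=16) -> [2 2 5 3]
Step 5: sold=3 (running total=19) -> [2 2 4 3]
Step 6: sold=3 (running total=22) -> [2 2 3 3]
Step 7: sold=3 (running total=25) -> [2 2 2 3]
Step 8: sold=3 (running total=28) -> [2 2 2 2]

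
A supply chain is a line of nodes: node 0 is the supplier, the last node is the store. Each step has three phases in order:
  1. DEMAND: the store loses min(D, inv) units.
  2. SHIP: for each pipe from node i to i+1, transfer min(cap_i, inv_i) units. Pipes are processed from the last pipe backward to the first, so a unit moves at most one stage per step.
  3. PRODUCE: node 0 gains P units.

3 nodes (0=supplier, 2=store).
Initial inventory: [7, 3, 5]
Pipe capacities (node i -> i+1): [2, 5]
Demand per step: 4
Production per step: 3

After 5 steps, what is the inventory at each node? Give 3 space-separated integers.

Step 1: demand=4,sold=4 ship[1->2]=3 ship[0->1]=2 prod=3 -> inv=[8 2 4]
Step 2: demand=4,sold=4 ship[1->2]=2 ship[0->1]=2 prod=3 -> inv=[9 2 2]
Step 3: demand=4,sold=2 ship[1->2]=2 ship[0->1]=2 prod=3 -> inv=[10 2 2]
Step 4: demand=4,sold=2 ship[1->2]=2 ship[0->1]=2 prod=3 -> inv=[11 2 2]
Step 5: demand=4,sold=2 ship[1->2]=2 ship[0->1]=2 prod=3 -> inv=[12 2 2]

12 2 2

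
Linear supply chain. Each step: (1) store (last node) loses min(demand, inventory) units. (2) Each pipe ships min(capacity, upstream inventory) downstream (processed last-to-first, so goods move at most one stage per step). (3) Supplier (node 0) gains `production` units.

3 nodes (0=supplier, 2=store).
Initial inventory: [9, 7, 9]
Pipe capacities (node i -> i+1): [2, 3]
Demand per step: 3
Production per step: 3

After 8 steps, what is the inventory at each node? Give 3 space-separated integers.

Step 1: demand=3,sold=3 ship[1->2]=3 ship[0->1]=2 prod=3 -> inv=[10 6 9]
Step 2: demand=3,sold=3 ship[1->2]=3 ship[0->1]=2 prod=3 -> inv=[11 5 9]
Step 3: demand=3,sold=3 ship[1->2]=3 ship[0->1]=2 prod=3 -> inv=[12 4 9]
Step 4: demand=3,sold=3 ship[1->2]=3 ship[0->1]=2 prod=3 -> inv=[13 3 9]
Step 5: demand=3,sold=3 ship[1->2]=3 ship[0->1]=2 prod=3 -> inv=[14 2 9]
Step 6: demand=3,sold=3 ship[1->2]=2 ship[0->1]=2 prod=3 -> inv=[15 2 8]
Step 7: demand=3,sold=3 ship[1->2]=2 ship[0->1]=2 prod=3 -> inv=[16 2 7]
Step 8: demand=3,sold=3 ship[1->2]=2 ship[0->1]=2 prod=3 -> inv=[17 2 6]

17 2 6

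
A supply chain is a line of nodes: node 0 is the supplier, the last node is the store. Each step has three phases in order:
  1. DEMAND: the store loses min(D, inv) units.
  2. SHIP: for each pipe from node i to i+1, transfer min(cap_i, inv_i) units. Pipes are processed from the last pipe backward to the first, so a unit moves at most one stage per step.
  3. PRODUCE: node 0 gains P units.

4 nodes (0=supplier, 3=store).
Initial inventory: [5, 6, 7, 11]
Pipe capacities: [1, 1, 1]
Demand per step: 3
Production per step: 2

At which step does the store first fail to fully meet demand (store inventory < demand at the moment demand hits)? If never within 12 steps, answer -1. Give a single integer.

Step 1: demand=3,sold=3 ship[2->3]=1 ship[1->2]=1 ship[0->1]=1 prod=2 -> [6 6 7 9]
Step 2: demand=3,sold=3 ship[2->3]=1 ship[1->2]=1 ship[0->1]=1 prod=2 -> [7 6 7 7]
Step 3: demand=3,sold=3 ship[2->3]=1 ship[1->2]=1 ship[0->1]=1 prod=2 -> [8 6 7 5]
Step 4: demand=3,sold=3 ship[2->3]=1 ship[1->2]=1 ship[0->1]=1 prod=2 -> [9 6 7 3]
Step 5: demand=3,sold=3 ship[2->3]=1 ship[1->2]=1 ship[0->1]=1 prod=2 -> [10 6 7 1]
Step 6: demand=3,sold=1 ship[2->3]=1 ship[1->2]=1 ship[0->1]=1 prod=2 -> [11 6 7 1]
Step 7: demand=3,sold=1 ship[2->3]=1 ship[1->2]=1 ship[0->1]=1 prod=2 -> [12 6 7 1]
Step 8: demand=3,sold=1 ship[2->3]=1 ship[1->2]=1 ship[0->1]=1 prod=2 -> [13 6 7 1]
Step 9: demand=3,sold=1 ship[2->3]=1 ship[1->2]=1 ship[0->1]=1 prod=2 -> [14 6 7 1]
Step 10: demand=3,sold=1 ship[2->3]=1 ship[1->2]=1 ship[0->1]=1 prod=2 -> [15 6 7 1]
Step 11: demand=3,sold=1 ship[2->3]=1 ship[1->2]=1 ship[0->1]=1 prod=2 -> [16 6 7 1]
Step 12: demand=3,sold=1 ship[2->3]=1 ship[1->2]=1 ship[0->1]=1 prod=2 -> [17 6 7 1]
First stockout at step 6

6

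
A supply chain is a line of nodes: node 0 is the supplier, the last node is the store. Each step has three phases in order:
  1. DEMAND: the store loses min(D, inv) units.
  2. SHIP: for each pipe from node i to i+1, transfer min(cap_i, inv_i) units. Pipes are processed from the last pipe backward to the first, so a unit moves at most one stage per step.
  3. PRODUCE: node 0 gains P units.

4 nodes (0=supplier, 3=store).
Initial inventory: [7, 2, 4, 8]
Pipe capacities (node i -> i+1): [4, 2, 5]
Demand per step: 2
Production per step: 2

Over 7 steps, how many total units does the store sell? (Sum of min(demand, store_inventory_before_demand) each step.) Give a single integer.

Answer: 14

Derivation:
Step 1: sold=2 (running total=2) -> [5 4 2 10]
Step 2: sold=2 (running total=4) -> [3 6 2 10]
Step 3: sold=2 (running total=6) -> [2 7 2 10]
Step 4: sold=2 (running total=8) -> [2 7 2 10]
Step 5: sold=2 (running total=10) -> [2 7 2 10]
Step 6: sold=2 (running total=12) -> [2 7 2 10]
Step 7: sold=2 (running total=14) -> [2 7 2 10]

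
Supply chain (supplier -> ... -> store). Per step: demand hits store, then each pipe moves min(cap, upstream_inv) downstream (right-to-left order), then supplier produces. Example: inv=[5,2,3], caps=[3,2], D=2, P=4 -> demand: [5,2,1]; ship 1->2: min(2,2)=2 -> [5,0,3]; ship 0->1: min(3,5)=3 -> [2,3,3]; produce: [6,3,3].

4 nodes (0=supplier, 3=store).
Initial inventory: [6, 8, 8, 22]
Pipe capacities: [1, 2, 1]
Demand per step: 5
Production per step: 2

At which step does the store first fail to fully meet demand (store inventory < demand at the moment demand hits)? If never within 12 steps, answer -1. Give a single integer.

Step 1: demand=5,sold=5 ship[2->3]=1 ship[1->2]=2 ship[0->1]=1 prod=2 -> [7 7 9 18]
Step 2: demand=5,sold=5 ship[2->3]=1 ship[1->2]=2 ship[0->1]=1 prod=2 -> [8 6 10 14]
Step 3: demand=5,sold=5 ship[2->3]=1 ship[1->2]=2 ship[0->1]=1 prod=2 -> [9 5 11 10]
Step 4: demand=5,sold=5 ship[2->3]=1 ship[1->2]=2 ship[0->1]=1 prod=2 -> [10 4 12 6]
Step 5: demand=5,sold=5 ship[2->3]=1 ship[1->2]=2 ship[0->1]=1 prod=2 -> [11 3 13 2]
Step 6: demand=5,sold=2 ship[2->3]=1 ship[1->2]=2 ship[0->1]=1 prod=2 -> [12 2 14 1]
Step 7: demand=5,sold=1 ship[2->3]=1 ship[1->2]=2 ship[0->1]=1 prod=2 -> [13 1 15 1]
Step 8: demand=5,sold=1 ship[2->3]=1 ship[1->2]=1 ship[0->1]=1 prod=2 -> [14 1 15 1]
Step 9: demand=5,sold=1 ship[2->3]=1 ship[1->2]=1 ship[0->1]=1 prod=2 -> [15 1 15 1]
Step 10: demand=5,sold=1 ship[2->3]=1 ship[1->2]=1 ship[0->1]=1 prod=2 -> [16 1 15 1]
Step 11: demand=5,sold=1 ship[2->3]=1 ship[1->2]=1 ship[0->1]=1 prod=2 -> [17 1 15 1]
Step 12: demand=5,sold=1 ship[2->3]=1 ship[1->2]=1 ship[0->1]=1 prod=2 -> [18 1 15 1]
First stockout at step 6

6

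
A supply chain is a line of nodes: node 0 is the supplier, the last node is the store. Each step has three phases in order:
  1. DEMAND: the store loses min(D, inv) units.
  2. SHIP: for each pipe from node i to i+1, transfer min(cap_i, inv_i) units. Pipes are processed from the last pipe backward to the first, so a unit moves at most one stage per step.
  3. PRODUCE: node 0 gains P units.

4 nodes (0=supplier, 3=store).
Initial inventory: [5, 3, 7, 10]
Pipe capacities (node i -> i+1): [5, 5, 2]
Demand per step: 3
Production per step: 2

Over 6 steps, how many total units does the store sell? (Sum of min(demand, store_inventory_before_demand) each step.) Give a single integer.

Answer: 18

Derivation:
Step 1: sold=3 (running total=3) -> [2 5 8 9]
Step 2: sold=3 (running total=6) -> [2 2 11 8]
Step 3: sold=3 (running total=9) -> [2 2 11 7]
Step 4: sold=3 (running total=12) -> [2 2 11 6]
Step 5: sold=3 (running total=15) -> [2 2 11 5]
Step 6: sold=3 (running total=18) -> [2 2 11 4]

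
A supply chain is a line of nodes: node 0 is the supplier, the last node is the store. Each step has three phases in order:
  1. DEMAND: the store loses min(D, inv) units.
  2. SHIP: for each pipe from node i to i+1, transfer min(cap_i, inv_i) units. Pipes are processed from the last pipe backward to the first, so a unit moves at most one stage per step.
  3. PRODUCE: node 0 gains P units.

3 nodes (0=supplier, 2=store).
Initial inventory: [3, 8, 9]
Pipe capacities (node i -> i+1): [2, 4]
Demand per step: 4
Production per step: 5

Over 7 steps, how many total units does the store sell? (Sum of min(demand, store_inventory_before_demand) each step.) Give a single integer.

Step 1: sold=4 (running total=4) -> [6 6 9]
Step 2: sold=4 (running total=8) -> [9 4 9]
Step 3: sold=4 (running total=12) -> [12 2 9]
Step 4: sold=4 (running total=16) -> [15 2 7]
Step 5: sold=4 (running total=20) -> [18 2 5]
Step 6: sold=4 (running total=24) -> [21 2 3]
Step 7: sold=3 (running total=27) -> [24 2 2]

Answer: 27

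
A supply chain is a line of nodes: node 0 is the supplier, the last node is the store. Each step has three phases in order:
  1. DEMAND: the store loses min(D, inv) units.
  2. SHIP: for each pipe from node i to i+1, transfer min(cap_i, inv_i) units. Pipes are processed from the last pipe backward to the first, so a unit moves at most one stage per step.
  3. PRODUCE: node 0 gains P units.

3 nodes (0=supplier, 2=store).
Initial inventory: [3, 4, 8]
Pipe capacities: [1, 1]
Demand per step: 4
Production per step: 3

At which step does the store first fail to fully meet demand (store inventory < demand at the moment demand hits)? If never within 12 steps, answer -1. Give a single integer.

Step 1: demand=4,sold=4 ship[1->2]=1 ship[0->1]=1 prod=3 -> [5 4 5]
Step 2: demand=4,sold=4 ship[1->2]=1 ship[0->1]=1 prod=3 -> [7 4 2]
Step 3: demand=4,sold=2 ship[1->2]=1 ship[0->1]=1 prod=3 -> [9 4 1]
Step 4: demand=4,sold=1 ship[1->2]=1 ship[0->1]=1 prod=3 -> [11 4 1]
Step 5: demand=4,sold=1 ship[1->2]=1 ship[0->1]=1 prod=3 -> [13 4 1]
Step 6: demand=4,sold=1 ship[1->2]=1 ship[0->1]=1 prod=3 -> [15 4 1]
Step 7: demand=4,sold=1 ship[1->2]=1 ship[0->1]=1 prod=3 -> [17 4 1]
Step 8: demand=4,sold=1 ship[1->2]=1 ship[0->1]=1 prod=3 -> [19 4 1]
Step 9: demand=4,sold=1 ship[1->2]=1 ship[0->1]=1 prod=3 -> [21 4 1]
Step 10: demand=4,sold=1 ship[1->2]=1 ship[0->1]=1 prod=3 -> [23 4 1]
Step 11: demand=4,sold=1 ship[1->2]=1 ship[0->1]=1 prod=3 -> [25 4 1]
Step 12: demand=4,sold=1 ship[1->2]=1 ship[0->1]=1 prod=3 -> [27 4 1]
First stockout at step 3

3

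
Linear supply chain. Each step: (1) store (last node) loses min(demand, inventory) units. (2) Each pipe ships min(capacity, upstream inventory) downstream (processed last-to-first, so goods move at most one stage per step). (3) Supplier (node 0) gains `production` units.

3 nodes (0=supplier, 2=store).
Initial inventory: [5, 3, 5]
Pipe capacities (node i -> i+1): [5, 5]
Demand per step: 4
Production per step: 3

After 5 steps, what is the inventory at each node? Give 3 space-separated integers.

Step 1: demand=4,sold=4 ship[1->2]=3 ship[0->1]=5 prod=3 -> inv=[3 5 4]
Step 2: demand=4,sold=4 ship[1->2]=5 ship[0->1]=3 prod=3 -> inv=[3 3 5]
Step 3: demand=4,sold=4 ship[1->2]=3 ship[0->1]=3 prod=3 -> inv=[3 3 4]
Step 4: demand=4,sold=4 ship[1->2]=3 ship[0->1]=3 prod=3 -> inv=[3 3 3]
Step 5: demand=4,sold=3 ship[1->2]=3 ship[0->1]=3 prod=3 -> inv=[3 3 3]

3 3 3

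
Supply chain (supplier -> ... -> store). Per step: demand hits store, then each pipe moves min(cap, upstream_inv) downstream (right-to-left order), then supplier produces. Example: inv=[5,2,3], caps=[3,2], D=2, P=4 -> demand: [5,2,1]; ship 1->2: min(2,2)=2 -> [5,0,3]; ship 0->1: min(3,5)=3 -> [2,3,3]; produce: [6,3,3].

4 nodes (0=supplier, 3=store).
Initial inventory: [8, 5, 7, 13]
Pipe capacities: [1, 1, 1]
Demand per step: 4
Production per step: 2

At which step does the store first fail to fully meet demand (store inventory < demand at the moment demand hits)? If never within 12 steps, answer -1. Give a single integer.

Step 1: demand=4,sold=4 ship[2->3]=1 ship[1->2]=1 ship[0->1]=1 prod=2 -> [9 5 7 10]
Step 2: demand=4,sold=4 ship[2->3]=1 ship[1->2]=1 ship[0->1]=1 prod=2 -> [10 5 7 7]
Step 3: demand=4,sold=4 ship[2->3]=1 ship[1->2]=1 ship[0->1]=1 prod=2 -> [11 5 7 4]
Step 4: demand=4,sold=4 ship[2->3]=1 ship[1->2]=1 ship[0->1]=1 prod=2 -> [12 5 7 1]
Step 5: demand=4,sold=1 ship[2->3]=1 ship[1->2]=1 ship[0->1]=1 prod=2 -> [13 5 7 1]
Step 6: demand=4,sold=1 ship[2->3]=1 ship[1->2]=1 ship[0->1]=1 prod=2 -> [14 5 7 1]
Step 7: demand=4,sold=1 ship[2->3]=1 ship[1->2]=1 ship[0->1]=1 prod=2 -> [15 5 7 1]
Step 8: demand=4,sold=1 ship[2->3]=1 ship[1->2]=1 ship[0->1]=1 prod=2 -> [16 5 7 1]
Step 9: demand=4,sold=1 ship[2->3]=1 ship[1->2]=1 ship[0->1]=1 prod=2 -> [17 5 7 1]
Step 10: demand=4,sold=1 ship[2->3]=1 ship[1->2]=1 ship[0->1]=1 prod=2 -> [18 5 7 1]
Step 11: demand=4,sold=1 ship[2->3]=1 ship[1->2]=1 ship[0->1]=1 prod=2 -> [19 5 7 1]
Step 12: demand=4,sold=1 ship[2->3]=1 ship[1->2]=1 ship[0->1]=1 prod=2 -> [20 5 7 1]
First stockout at step 5

5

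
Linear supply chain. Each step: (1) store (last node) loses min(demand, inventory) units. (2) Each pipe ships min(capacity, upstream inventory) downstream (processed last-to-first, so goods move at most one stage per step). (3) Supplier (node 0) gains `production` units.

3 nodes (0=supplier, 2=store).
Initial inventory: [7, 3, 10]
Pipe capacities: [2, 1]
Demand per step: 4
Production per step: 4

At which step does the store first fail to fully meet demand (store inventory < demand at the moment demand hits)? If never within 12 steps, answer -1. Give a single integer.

Step 1: demand=4,sold=4 ship[1->2]=1 ship[0->1]=2 prod=4 -> [9 4 7]
Step 2: demand=4,sold=4 ship[1->2]=1 ship[0->1]=2 prod=4 -> [11 5 4]
Step 3: demand=4,sold=4 ship[1->2]=1 ship[0->1]=2 prod=4 -> [13 6 1]
Step 4: demand=4,sold=1 ship[1->2]=1 ship[0->1]=2 prod=4 -> [15 7 1]
Step 5: demand=4,sold=1 ship[1->2]=1 ship[0->1]=2 prod=4 -> [17 8 1]
Step 6: demand=4,sold=1 ship[1->2]=1 ship[0->1]=2 prod=4 -> [19 9 1]
Step 7: demand=4,sold=1 ship[1->2]=1 ship[0->1]=2 prod=4 -> [21 10 1]
Step 8: demand=4,sold=1 ship[1->2]=1 ship[0->1]=2 prod=4 -> [23 11 1]
Step 9: demand=4,sold=1 ship[1->2]=1 ship[0->1]=2 prod=4 -> [25 12 1]
Step 10: demand=4,sold=1 ship[1->2]=1 ship[0->1]=2 prod=4 -> [27 13 1]
Step 11: demand=4,sold=1 ship[1->2]=1 ship[0->1]=2 prod=4 -> [29 14 1]
Step 12: demand=4,sold=1 ship[1->2]=1 ship[0->1]=2 prod=4 -> [31 15 1]
First stockout at step 4

4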